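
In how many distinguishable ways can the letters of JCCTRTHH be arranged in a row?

Letter multiplicities in JCCTRTHH: C×2, H×2, J×1, R×1, T×2.
The number of distinct arrangements is 8!/(2!·2!·2!) = 40320/8 = 5040.

5040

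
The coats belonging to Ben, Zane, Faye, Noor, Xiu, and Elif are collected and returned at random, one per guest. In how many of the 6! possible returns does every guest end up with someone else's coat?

Let Aᵢ be the assignments in which guest i gets their own coat. We want the size of the complement of A₁∪…∪A_6.
By inclusion–exclusion this is Σ_{j=0}^{6} (−1)^j C(6,j)·(6−j)!.
Computing: 720 − 720 + 360 − 120 + 30 − 6 + 1 = 265.

265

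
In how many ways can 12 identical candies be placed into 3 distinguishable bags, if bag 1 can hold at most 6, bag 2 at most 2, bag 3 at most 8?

12

Without the upper bounds there are C(14,2) = 91 ways to split 12 among 3 bags.
Subtract solutions that violate a single cap (substitute x_i' = x_i − (cap_i+1)): x_1 ≥ 7 gives C(7,2) = 21; x_2 ≥ 3 gives C(11,2) = 55; x_3 ≥ 9 gives C(5,2) = 10. Together 86.
Add back pairs where two caps are both exceeded: 6 + 0 + 1 = 7.
By inclusion–exclusion the count is 91 − 86 + 7 = 12.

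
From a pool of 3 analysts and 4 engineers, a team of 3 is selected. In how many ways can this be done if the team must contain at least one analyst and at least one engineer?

Unrestricted: C(7,3) = 35 ways to pick any 3 of the 7.
Subtract selections that omit an entire group: no analysts → C(4,3) = 4; no engineers → C(3,3) = 1.
Both groups omitted at once is impossible, so 35 − 5 = 30.

30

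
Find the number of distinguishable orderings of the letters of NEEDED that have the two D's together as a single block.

20

Treat the 2 copies of D as a single block. The multiset to arrange is then {DD, E, E, E, N}, 5 items in all.
That gives (5)!/(3!) = 20 arrangements.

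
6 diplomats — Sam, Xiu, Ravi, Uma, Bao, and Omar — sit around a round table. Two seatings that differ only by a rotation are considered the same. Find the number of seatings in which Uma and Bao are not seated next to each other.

All circular seatings of 6 people number (5)! = 120.
Seatings with Uma beside Bao: treat them as a block with 2 internal orders, giving 2 × (4)! = 48.
Subtracting, 120 − 48 = 72.

72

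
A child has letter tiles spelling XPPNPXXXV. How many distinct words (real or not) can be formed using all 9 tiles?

2520

The 9 letters of XPPNPXXXV have repeats: P appearing 3 times and X appearing 4 times.
So there are 9! / (4!·3!) = 2520 distinguishable arrangements.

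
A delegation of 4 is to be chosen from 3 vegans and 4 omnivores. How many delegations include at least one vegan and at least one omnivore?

34

Total 4-person selections from all 7: C(7,4) = 35.
Subtract selections that omit an entire group: no vegans → C(4,4) = 1; no omnivores → C(3,4) = 0.
Both groups omitted at once is impossible, so 35 − 1 = 34.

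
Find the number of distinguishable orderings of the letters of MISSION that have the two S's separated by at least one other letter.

900

Total arrangements of MISSION: 7!/(2!·2!) = 1260.
Arrangements with the S's together: treat SS as one letter, giving (6)!/(2!) = 360.
Subtracting, 1260 − 360 = 900 arrangements keep the S's apart.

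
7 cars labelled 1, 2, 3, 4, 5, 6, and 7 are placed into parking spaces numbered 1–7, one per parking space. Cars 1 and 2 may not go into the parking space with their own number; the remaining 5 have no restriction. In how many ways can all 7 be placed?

3720

Let Aᵢ (for i ∈ {1, 2}) be the placements that put car i in its forbidden parking space. Any j of these fix j positions, leaving (7−j)! ways to fill the rest, and there are C(2,j) ways to pick which j.
By inclusion–exclusion, the number of valid placements is Σ_{j=0}^{2} (−1)^j C(2,j)·(7−j)!.
Computing: 5040 − 1440 + 120 = 3720.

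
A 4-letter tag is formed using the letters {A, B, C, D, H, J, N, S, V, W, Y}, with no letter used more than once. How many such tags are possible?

7920

With no repetition, fill the 4 letters in order: 11 choices, then 10, down to 8.
That product is 11 × 10 × 9 × 8 = 7920.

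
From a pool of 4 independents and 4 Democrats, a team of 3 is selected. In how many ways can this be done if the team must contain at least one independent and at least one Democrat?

Unrestricted: C(8,3) = 56 ways to pick any 3 of the 8.
Subtract selections that omit an entire group: no independents → C(4,3) = 4; no Democrats → C(4,3) = 4.
Both groups omitted at once is impossible, so 56 − 8 = 48.

48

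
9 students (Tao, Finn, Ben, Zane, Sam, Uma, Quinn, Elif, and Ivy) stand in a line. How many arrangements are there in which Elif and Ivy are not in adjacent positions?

There are 9! = 362880 arrangements in all. If Elif and Ivy are adjacent, merging them into one block gives 2·(8)! = 80640 arrangements.
So 362880 − 80640 = 282240 arrangements keep them apart.

282240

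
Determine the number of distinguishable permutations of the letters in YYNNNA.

60

Letter multiplicities in YYNNNA: A×1, N×3, Y×2.
The number of distinct arrangements is 6!/(3!·2!) = 720/12 = 60.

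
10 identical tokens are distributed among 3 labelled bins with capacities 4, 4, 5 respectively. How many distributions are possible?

Without the upper bounds there are C(12,2) = 66 ways to split 10 among 3 bins.
Subtract solutions that violate a single cap (substitute x_i' = x_i − (cap_i+1)): x_1 ≥ 5 gives C(7,2) = 21; x_2 ≥ 5 gives C(7,2) = 21; x_3 ≥ 6 gives C(6,2) = 15. Together 57.
Add back pairs where two caps are both exceeded: 1 + 0 + 0 = 1.
By inclusion–exclusion the count is 66 − 57 + 1 = 10.

10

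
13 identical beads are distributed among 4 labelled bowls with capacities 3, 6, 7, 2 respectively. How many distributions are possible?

42

By stars and bars, unrestricted non-negative solutions to x_1+…+x_4 = 13 number C(13+3,3) = 560.
Subtract solutions that violate a single cap (substitute x_i' = x_i − (cap_i+1)): x_1 ≥ 4 gives C(12,3) = 220; x_2 ≥ 7 gives C(9,3) = 84; x_3 ≥ 8 gives C(8,3) = 56; x_4 ≥ 3 gives C(13,3) = 286. Together 646.
Add back pairs where two caps are both exceeded: 10 + 4 + 84 + 0 + 20 + 10 = 128.
By inclusion–exclusion the count is 560 − 646 + 128 = 42.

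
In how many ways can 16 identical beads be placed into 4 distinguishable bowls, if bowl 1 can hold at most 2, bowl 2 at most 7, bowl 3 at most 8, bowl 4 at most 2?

18

By stars and bars, unrestricted non-negative solutions to x_1+…+x_4 = 16 number C(16+3,3) = 969.
Subtract solutions that violate a single cap (substitute x_i' = x_i − (cap_i+1)): x_1 ≥ 3 gives C(16,3) = 560; x_2 ≥ 8 gives C(11,3) = 165; x_3 ≥ 9 gives C(10,3) = 120; x_4 ≥ 3 gives C(16,3) = 560. Together 1405.
Add back pairs where two caps are both exceeded: 56 + 35 + 286 + 0 + 56 + 35 = 468.
Subtract triples: 0 + 10 + 4 + 0 = 14.
By inclusion–exclusion the count is 969 − 1405 + 468 − 14 = 18.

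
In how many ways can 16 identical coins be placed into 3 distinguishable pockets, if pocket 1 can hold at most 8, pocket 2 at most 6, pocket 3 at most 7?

21

Ignoring the caps, the number of non-negative solutions to x_1+…+x_3 = 16 is C(18,2) = 153.
Subtract solutions that violate a single cap (substitute x_i' = x_i − (cap_i+1)): x_1 ≥ 9 gives C(9,2) = 36; x_2 ≥ 7 gives C(11,2) = 55; x_3 ≥ 8 gives C(10,2) = 45. Together 136.
Add back pairs where two caps are both exceeded: 1 + 0 + 3 = 4.
By inclusion–exclusion the count is 153 − 136 + 4 = 21.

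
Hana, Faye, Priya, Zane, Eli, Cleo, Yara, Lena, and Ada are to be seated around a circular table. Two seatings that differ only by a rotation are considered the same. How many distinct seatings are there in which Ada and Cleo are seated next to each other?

Treat {Ada, Cleo} as one unit (2 internal orders) and seat the resulting 8 units around the table: (7)! circular arrangements.
So 2 × (7)! = 2 × 5040 = 10080.

10080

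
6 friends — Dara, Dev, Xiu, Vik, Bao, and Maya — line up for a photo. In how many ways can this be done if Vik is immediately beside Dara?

240

Place the 4 others and the Vik-Dara pair as 5 objects in a line; the pair has 2 internal arrangements.
That gives 2 × 5! = 2 × 120 = 240.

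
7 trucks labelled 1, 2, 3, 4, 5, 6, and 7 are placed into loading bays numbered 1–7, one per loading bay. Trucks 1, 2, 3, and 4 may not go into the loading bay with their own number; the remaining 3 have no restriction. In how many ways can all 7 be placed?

2790

Let Aᵢ (for 1 ≤ i ≤ 4) be the placements that put truck i in its forbidden loading bay. Any j of these fix j positions, leaving (7−j)! ways to fill the rest, and there are C(4,j) ways to pick which j.
By inclusion–exclusion, the number of valid placements is Σ_{j=0}^{4} (−1)^j C(4,j)·(7−j)!.
Computing: 5040 − 2880 + 720 − 96 + 6 = 2790.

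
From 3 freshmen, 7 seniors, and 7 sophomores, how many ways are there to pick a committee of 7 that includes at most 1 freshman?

12441

Split by how many freshmen are chosen (0 through 1).
Sum: C(3,0)·C(14,7) + C(3,1)·C(14,6) = 3432 + 9009 = 12441.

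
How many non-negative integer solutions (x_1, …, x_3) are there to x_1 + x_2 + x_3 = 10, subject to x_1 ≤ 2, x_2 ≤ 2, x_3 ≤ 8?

By stars and bars, unrestricted non-negative solutions to x_1+…+x_3 = 10 number C(10+2,2) = 66.
Subtract solutions that violate a single cap (substitute x_i' = x_i − (cap_i+1)): x_1 ≥ 3 gives C(9,2) = 36; x_2 ≥ 3 gives C(9,2) = 36; x_3 ≥ 9 gives C(3,2) = 3. Together 75.
Add back pairs where two caps are both exceeded: 15 + 0 + 0 = 15.
By inclusion–exclusion the count is 66 − 75 + 15 = 6.

6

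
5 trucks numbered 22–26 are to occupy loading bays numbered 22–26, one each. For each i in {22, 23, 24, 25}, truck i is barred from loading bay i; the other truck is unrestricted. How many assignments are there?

53

Let Aᵢ (for 22 ≤ i ≤ 25) be the placements that put truck i in its forbidden loading bay. Any j of these fix j positions, leaving (5−j)! ways to fill the rest, and there are C(4,j) ways to pick which j.
By inclusion–exclusion, the number of valid placements is Σ_{j=0}^{4} (−1)^j C(4,j)·(5−j)!.
Computing: 120 − 96 + 36 − 8 + 1 = 53.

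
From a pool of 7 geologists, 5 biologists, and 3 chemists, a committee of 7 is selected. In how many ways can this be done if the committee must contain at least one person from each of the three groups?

5516

Total 7-person selections from all 15: C(15,7) = 6435.
Selections missing a whole group: no geologists → C(8,7) = 8; no biologists → C(10,7) = 120; no chemists → C(12,7) = 792.
Add back selections omitting two groups (i.e. drawn from a single group): C(7,7) + C(5,7) + C(3,7) = 1.
By inclusion–exclusion: 6435 − 920 + 1 = 5516.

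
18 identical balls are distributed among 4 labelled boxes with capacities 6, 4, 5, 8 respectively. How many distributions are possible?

55

By stars and bars, unrestricted non-negative solutions to x_1+…+x_4 = 18 number C(18+3,3) = 1330.
Subtract solutions that violate a single cap (substitute x_i' = x_i − (cap_i+1)): x_1 ≥ 7 gives C(14,3) = 364; x_2 ≥ 5 gives C(16,3) = 560; x_3 ≥ 6 gives C(15,3) = 455; x_4 ≥ 9 gives C(12,3) = 220. Together 1599.
Add back pairs where two caps are both exceeded: 84 + 56 + 10 + 120 + 35 + 20 = 325.
Subtract triples: 1 + 0 + 0 + 0 = 1.
By inclusion–exclusion the count is 1330 − 1599 + 325 − 1 = 55.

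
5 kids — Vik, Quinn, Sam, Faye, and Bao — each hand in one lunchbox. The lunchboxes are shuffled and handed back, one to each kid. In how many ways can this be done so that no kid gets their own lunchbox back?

44

Count assignments avoiding every fixed point. For any j of the 5 kids fixed to their own lunchbox, the other 5−j can be arranged in (5−j)! ways.
By inclusion–exclusion this is Σ_{j=0}^{5} (−1)^j C(5,j)·(5−j)!.
Computing: 120 − 120 + 60 − 20 + 5 − 1 = 44.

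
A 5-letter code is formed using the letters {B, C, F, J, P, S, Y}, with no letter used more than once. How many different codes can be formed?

This is a permutation of 5 out of 7: P(7,5) = 7!/2!.
7 × 6 × 5 × 4 × 3 = 2520.

2520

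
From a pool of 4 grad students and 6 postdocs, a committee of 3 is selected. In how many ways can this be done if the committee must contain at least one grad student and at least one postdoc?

Unrestricted: C(10,3) = 120 ways to pick any 3 of the 10.
Selections missing a whole group: no grad students → C(6,3) = 20; no postdocs → C(4,3) = 4.
Both groups omitted at once is impossible, so 120 − 24 = 96.

96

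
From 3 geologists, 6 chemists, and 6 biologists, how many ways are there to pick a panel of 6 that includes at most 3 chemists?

4410

Split by how many chemists are chosen (0 through 3).
Sum: C(6,0)·C(9,6) + C(6,1)·C(9,5) + C(6,2)·C(9,4) + C(6,3)·C(9,3) = 84 + 756 + 1890 + 1680 = 4410.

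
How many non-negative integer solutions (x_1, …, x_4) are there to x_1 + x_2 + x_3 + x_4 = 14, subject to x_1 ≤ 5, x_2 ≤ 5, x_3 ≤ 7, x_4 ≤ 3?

72

By stars and bars, unrestricted non-negative solutions to x_1+…+x_4 = 14 number C(14+3,3) = 680.
Subtract solutions that violate a single cap (substitute x_i' = x_i − (cap_i+1)): x_1 ≥ 6 gives C(11,3) = 165; x_2 ≥ 6 gives C(11,3) = 165; x_3 ≥ 8 gives C(9,3) = 84; x_4 ≥ 4 gives C(13,3) = 286. Together 700.
Add back pairs where two caps are both exceeded: 10 + 1 + 35 + 1 + 35 + 10 = 92.
By inclusion–exclusion the count is 680 − 700 + 92 = 72.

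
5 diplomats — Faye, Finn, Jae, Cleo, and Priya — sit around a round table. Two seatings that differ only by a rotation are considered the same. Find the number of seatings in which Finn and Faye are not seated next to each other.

Without the restriction there are (4)! = 24 seatings.
Those with Finn next to Faye: fuse the pair into one unit and seat 4 units around a circle — 2·(3)! = 12.
Subtracting, 24 − 12 = 12.

12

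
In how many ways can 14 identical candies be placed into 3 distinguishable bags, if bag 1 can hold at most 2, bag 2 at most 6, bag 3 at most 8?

6

Ignoring the caps, the number of non-negative solutions to x_1+…+x_3 = 14 is C(16,2) = 120.
Subtract solutions that violate a single cap (substitute x_i' = x_i − (cap_i+1)): x_1 ≥ 3 gives C(13,2) = 78; x_2 ≥ 7 gives C(9,2) = 36; x_3 ≥ 9 gives C(7,2) = 21. Together 135.
Add back pairs where two caps are both exceeded: 15 + 6 + 0 = 21.
By inclusion–exclusion the count is 120 − 135 + 21 = 6.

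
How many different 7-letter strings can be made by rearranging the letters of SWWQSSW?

140

Letter multiplicities in SWWQSSW: Q×1, S×3, W×3.
The number of distinct arrangements is 7!/(3!·3!) = 5040/36 = 140.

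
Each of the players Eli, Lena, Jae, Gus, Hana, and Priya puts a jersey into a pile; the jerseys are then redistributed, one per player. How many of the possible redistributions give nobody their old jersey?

265

Count assignments avoiding every fixed point. For any j of the 6 players fixed to their old jersey, the other 6−j can be arranged in (6−j)! ways.
By inclusion–exclusion this is Σ_{j=0}^{6} (−1)^j C(6,j)·(6−j)!.
Computing: 720 − 720 + 360 − 120 + 30 − 6 + 1 = 265.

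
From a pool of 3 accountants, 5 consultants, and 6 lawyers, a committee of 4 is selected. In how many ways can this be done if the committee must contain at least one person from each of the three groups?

495

Total 4-person selections from all 14: C(14,4) = 1001.
Subtract selections that omit an entire group: no accountants → C(11,4) = 330; no consultants → C(9,4) = 126; no lawyers → C(8,4) = 70.
Add back selections omitting two groups (i.e. drawn from a single group): C(3,4) + C(5,4) + C(6,4) = 20.
By inclusion–exclusion: 1001 − 526 + 20 = 495.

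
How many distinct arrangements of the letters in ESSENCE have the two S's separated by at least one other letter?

There are 7!/(3!·2!) = 420 arrangements of ESSENCE in total.
If the two S's are adjacent, glue them into one block, leaving 6 items to arrange: (6)!/(3!) = 120 ways.
Hence 420 − 120 = 300.

300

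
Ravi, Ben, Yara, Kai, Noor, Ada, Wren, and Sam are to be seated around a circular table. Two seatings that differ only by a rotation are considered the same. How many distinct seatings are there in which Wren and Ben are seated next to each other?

Glue Wren and Ben into a block (2 internal orders). Seating 7 units around a circle gives (6)! arrangements.
So 2 × (6)! = 2 × 720 = 1440.

1440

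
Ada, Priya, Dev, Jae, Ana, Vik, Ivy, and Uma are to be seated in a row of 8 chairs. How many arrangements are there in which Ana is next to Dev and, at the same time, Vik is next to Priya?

Treat {Ana,Dev} as one block (2 orders) and {Vik,Priya} as another (2 orders).
That leaves 6 units to arrange: 2 × 2 × 6! = 4 × 720 = 2880.

2880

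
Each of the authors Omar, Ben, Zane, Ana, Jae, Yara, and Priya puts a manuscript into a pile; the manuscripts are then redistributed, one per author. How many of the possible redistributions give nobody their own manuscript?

1854

This is the derangement count D_7: permutations of 7 items with no fixed point.
By inclusion–exclusion this is Σ_{j=0}^{7} (−1)^j C(7,j)·(7−j)!.
Computing: 5040 − 5040 + 2520 − 840 + 210 − 42 + 7 − 1 = 1854.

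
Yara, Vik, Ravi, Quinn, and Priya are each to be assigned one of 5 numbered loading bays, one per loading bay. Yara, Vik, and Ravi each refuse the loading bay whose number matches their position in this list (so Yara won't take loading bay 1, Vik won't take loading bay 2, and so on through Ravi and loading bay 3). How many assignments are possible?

Let Aᵢ (for i ∈ {1, 2, 3}) be the placements that put person i in their forbidden loading bay. Any j of these fix j positions, leaving (5−j)! ways to fill the rest, and there are C(3,j) ways to pick which j.
By inclusion–exclusion, the number of valid placements is Σ_{j=0}^{3} (−1)^j C(3,j)·(5−j)!.
Computing: 120 − 72 + 18 − 2 = 64.

64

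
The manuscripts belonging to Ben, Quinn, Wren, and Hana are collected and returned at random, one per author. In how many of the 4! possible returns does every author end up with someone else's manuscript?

9

Let Aᵢ be the assignments in which author i gets their own manuscript. We want the size of the complement of A₁∪…∪A_4.
By inclusion–exclusion this is Σ_{j=0}^{4} (−1)^j C(4,j)·(4−j)!.
Computing: 24 − 24 + 12 − 4 + 1 = 9.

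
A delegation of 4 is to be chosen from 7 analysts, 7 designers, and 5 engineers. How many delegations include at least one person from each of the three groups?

With no constraint there are C(19,4) = 3876 possible selections.
Selections missing a whole group: no analysts → C(12,4) = 495; no designers → C(12,4) = 495; no engineers → C(14,4) = 1001.
Add back selections omitting two groups (i.e. drawn from a single group): C(7,4) + C(7,4) + C(5,4) = 75.
By inclusion–exclusion: 3876 − 1991 + 75 = 1960.

1960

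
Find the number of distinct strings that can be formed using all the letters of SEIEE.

20

Letter multiplicities in SEIEE: E×3, I×1, S×1.
Dividing 5! = 120 by 3! = 6 for the repeated letters gives 20.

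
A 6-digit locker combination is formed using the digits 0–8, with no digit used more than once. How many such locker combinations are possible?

Choose and order 6 of the 9 symbols: the first digit has 9 options, the next 8, and so on down to 4.
That product is 9 × 8 × 7 × 6 × 5 × 4 = 60480.

60480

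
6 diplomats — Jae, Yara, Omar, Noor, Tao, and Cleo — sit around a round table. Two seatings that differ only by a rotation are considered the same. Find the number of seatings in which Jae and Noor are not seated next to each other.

All circular seatings of 6 people number (5)! = 120.
Seatings with Jae beside Noor: treat them as a block with 2 internal orders, giving 2 × (4)! = 48.
Subtracting, 120 − 48 = 72.

72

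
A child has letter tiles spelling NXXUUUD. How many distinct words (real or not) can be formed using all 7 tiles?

Letter multiplicities in NXXUUUD: D×1, N×1, U×3, X×2.
The number of distinct arrangements is 7!/(3!·2!) = 5040/12 = 420.

420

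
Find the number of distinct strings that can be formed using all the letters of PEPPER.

PEPPER has 6 letters with E appearing twice and P appearing 3 times.
So there are 6! / (3!·2!) = 60 distinguishable arrangements.

60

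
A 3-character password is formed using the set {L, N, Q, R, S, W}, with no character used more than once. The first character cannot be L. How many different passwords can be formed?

The first character has 6−1 = 5 choices (anything except L).
The remaining 2 characters are filled from the other 5 symbols without repetition: 5 × 4 = 20.
Total: 5 × 20 = 100.

100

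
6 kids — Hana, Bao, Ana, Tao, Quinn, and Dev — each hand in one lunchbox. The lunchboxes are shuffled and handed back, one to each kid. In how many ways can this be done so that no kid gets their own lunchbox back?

This is the derangement count D_6: permutations of 6 items with no fixed point.
By inclusion–exclusion this is Σ_{j=0}^{6} (−1)^j C(6,j)·(6−j)!.
Computing: 720 − 720 + 360 − 120 + 30 − 6 + 1 = 265.

265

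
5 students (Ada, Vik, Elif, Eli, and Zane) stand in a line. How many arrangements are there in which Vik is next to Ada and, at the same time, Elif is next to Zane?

Treat {Vik,Ada} as one block (2 orders) and {Elif,Zane} as another (2 orders).
That leaves 3 units to arrange: 2 × 2 × 3! = 4 × 6 = 24.

24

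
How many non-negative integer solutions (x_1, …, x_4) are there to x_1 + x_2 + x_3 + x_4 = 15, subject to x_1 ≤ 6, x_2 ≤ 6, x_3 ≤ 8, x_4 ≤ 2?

83

Without the upper bounds there are C(18,3) = 816 ways to split 15 among 4 variables.
Subtract solutions that violate a single cap (substitute x_i' = x_i − (cap_i+1)): x_1 ≥ 7 gives C(11,3) = 165; x_2 ≥ 7 gives C(11,3) = 165; x_3 ≥ 9 gives C(9,3) = 84; x_4 ≥ 3 gives C(15,3) = 455. Together 869.
Add back pairs where two caps are both exceeded: 4 + 0 + 56 + 0 + 56 + 20 = 136.
By inclusion–exclusion the count is 816 − 869 + 136 = 83.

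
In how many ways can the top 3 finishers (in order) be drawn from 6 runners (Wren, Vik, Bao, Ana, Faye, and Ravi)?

There are 6 choices for 1st place, 5 for 2nd, and 4 for 3rd.
That gives 6 × 5 × 4 = 120.

120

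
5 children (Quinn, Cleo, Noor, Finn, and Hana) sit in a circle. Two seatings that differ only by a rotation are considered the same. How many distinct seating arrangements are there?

Seat Quinn anywhere (absorbing the rotational symmetry), then permute the other 4: (4)! = 24.

24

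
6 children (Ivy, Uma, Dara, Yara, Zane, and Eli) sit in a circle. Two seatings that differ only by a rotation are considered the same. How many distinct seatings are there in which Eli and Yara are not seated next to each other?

72

Without the restriction there are (5)! = 120 seatings.
Seatings with Eli beside Yara: treat them as a block with 2 internal orders, giving 2 × (4)! = 48.
Subtracting, 120 − 48 = 72.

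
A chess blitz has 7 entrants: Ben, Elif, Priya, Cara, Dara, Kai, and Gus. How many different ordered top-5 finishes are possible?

2520

There are 7 choices for 1st place, 6 for 2nd, and so on down to 3 for position 5.
That gives 7 × 6 × 5 × 4 × 3 = 2520.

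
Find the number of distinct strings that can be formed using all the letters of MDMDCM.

Letter multiplicities in MDMDCM: C×1, D×2, M×3.
So there are 6! / (3!·2!) = 60 distinguishable arrangements.

60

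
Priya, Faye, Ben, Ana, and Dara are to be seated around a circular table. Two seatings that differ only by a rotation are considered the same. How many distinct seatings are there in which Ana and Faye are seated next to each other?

12

Treat {Ana, Faye} as one unit (2 internal orders) and seat the resulting 4 units around the table: (3)! circular arrangements.
So 2 × (3)! = 2 × 6 = 12.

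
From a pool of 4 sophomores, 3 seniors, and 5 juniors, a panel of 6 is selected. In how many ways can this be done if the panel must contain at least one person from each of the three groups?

805

Unrestricted: C(12,6) = 924 ways to pick any 6 of the 12.
Selections missing a whole group: no sophomores → C(8,6) = 28; no seniors → C(9,6) = 84; no juniors → C(7,6) = 7.
Add back selections omitting two groups (i.e. drawn from a single group): C(4,6) + C(3,6) + C(5,6) = 0.
By inclusion–exclusion: 924 − 119 + 0 = 805.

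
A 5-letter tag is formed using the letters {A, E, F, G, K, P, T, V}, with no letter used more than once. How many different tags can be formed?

6720

This is a permutation of 5 out of 8: P(8,5) = 8!/3!.
8 × 7 × 6 × 5 × 4 = 6720.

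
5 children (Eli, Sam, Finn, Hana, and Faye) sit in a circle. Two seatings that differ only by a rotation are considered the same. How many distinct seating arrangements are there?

Fix one person's seat to break rotational symmetry; the remaining 4 people can be arranged in (4)! = 24 ways.

24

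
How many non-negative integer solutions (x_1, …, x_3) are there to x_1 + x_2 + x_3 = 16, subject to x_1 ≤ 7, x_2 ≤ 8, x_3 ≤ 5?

By stars and bars, unrestricted non-negative solutions to x_1+…+x_3 = 16 number C(16+2,2) = 153.
Subtract solutions that violate a single cap (substitute x_i' = x_i − (cap_i+1)): x_1 ≥ 8 gives C(10,2) = 45; x_2 ≥ 9 gives C(9,2) = 36; x_3 ≥ 6 gives C(12,2) = 66. Together 147.
Add back pairs where two caps are both exceeded: 0 + 6 + 3 = 9.
By inclusion–exclusion the count is 153 − 147 + 9 = 15.

15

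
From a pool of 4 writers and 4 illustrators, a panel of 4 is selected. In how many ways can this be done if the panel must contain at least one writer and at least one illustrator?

68

Unrestricted: C(8,4) = 70 ways to pick any 4 of the 8.
Subtract selections that omit an entire group: no writers → C(4,4) = 1; no illustrators → C(4,4) = 1.
Both groups omitted at once is impossible, so 70 − 2 = 68.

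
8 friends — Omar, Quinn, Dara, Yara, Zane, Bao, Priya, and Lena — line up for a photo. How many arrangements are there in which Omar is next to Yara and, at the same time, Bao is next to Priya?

2880

Treat {Omar,Yara} as one block (2 orders) and {Bao,Priya} as another (2 orders).
That leaves 6 units to arrange: 2 × 2 × 6! = 4 × 720 = 2880.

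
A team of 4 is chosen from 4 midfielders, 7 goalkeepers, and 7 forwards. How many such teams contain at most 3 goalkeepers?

3025

Split by how many goalkeepers are chosen (0 through 3).
Sum: C(7,0)·C(11,4) + C(7,1)·C(11,3) + C(7,2)·C(11,2) + C(7,3)·C(11,1) = 330 + 1155 + 1155 + 385 = 3025.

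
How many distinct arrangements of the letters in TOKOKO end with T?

10

With the last slot taken by T, it remains to arrange the other 5 letters (OKOKO).
Those 5 letters have K appearing twice and O appearing 3 times, giving (5)!/(3!·2!) = 10.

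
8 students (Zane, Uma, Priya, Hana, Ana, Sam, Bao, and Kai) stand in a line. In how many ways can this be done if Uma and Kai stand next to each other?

10080

Glue Uma and Kai into one block (2 internal orders), leaving 7 units to arrange in a row.
That gives 2 × 7! = 2 × 5040 = 10080.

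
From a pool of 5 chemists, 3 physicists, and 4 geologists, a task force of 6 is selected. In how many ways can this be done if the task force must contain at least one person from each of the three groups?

805

With no constraint there are C(12,6) = 924 possible selections.
Subtract selections that omit an entire group: no chemists → C(7,6) = 7; no physicists → C(9,6) = 84; no geologists → C(8,6) = 28.
Add back selections omitting two groups (i.e. drawn from a single group): C(5,6) + C(3,6) + C(4,6) = 0.
By inclusion–exclusion: 924 − 119 + 0 = 805.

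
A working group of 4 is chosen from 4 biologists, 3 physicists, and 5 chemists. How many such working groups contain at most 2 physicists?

486

Split by how many physicists are chosen (0 through 2).
Sum: C(3,0)·C(9,4) + C(3,1)·C(9,3) + C(3,2)·C(9,2) = 126 + 252 + 108 = 486.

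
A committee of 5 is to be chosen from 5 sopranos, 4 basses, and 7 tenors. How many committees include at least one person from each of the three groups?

With no constraint there are C(16,5) = 4368 possible selections.
Selections missing a whole group: no sopranos → C(11,5) = 462; no basses → C(12,5) = 792; no tenors → C(9,5) = 126.
Add back selections omitting two groups (i.e. drawn from a single group): C(5,5) + C(4,5) + C(7,5) = 22.
By inclusion–exclusion: 4368 − 1380 + 22 = 3010.

3010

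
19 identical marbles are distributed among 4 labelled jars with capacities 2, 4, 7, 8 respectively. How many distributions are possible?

10

By stars and bars, unrestricted non-negative solutions to x_1+…+x_4 = 19 number C(19+3,3) = 1540.
Subtract solutions that violate a single cap (substitute x_i' = x_i − (cap_i+1)): x_1 ≥ 3 gives C(19,3) = 969; x_2 ≥ 5 gives C(17,3) = 680; x_3 ≥ 8 gives C(14,3) = 364; x_4 ≥ 9 gives C(13,3) = 286. Together 2299.
Add back pairs where two caps are both exceeded: 364 + 165 + 120 + 84 + 56 + 10 = 799.
Subtract triples: 20 + 10 + 0 + 0 = 30.
By inclusion–exclusion the count is 1540 − 2299 + 799 − 30 = 10.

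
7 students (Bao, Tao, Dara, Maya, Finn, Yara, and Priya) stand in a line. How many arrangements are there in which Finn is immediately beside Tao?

1440

Treat {Finn, Tao} as a single unit. There are 6 units to order, and the pair itself can be ordered 2 ways.
So the count is 2·(6)! = 1440.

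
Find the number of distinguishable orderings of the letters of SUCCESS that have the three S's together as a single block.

Treat the 3 copies of S as a single block. The multiset to arrange is then {SSS, C, C, E, U}, 5 items in all.
That gives (5)!/(2!) = 60 arrangements.

60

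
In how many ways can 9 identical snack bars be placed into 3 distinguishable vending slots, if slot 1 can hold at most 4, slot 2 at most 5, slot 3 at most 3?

10

Without the upper bounds there are C(11,2) = 55 ways to split 9 among 3 vending slots.
Subtract solutions that violate a single cap (substitute x_i' = x_i − (cap_i+1)): x_1 ≥ 5 gives C(6,2) = 15; x_2 ≥ 6 gives C(5,2) = 10; x_3 ≥ 4 gives C(7,2) = 21. Together 46.
Add back pairs where two caps are both exceeded: 0 + 1 + 0 = 1.
By inclusion–exclusion the count is 55 − 46 + 1 = 10.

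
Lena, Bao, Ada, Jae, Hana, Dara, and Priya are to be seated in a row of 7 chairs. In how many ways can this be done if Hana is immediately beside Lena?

Place the 5 others and the Hana-Lena pair as 6 objects in a line; the pair has 2 internal arrangements.
That gives 2 × 6! = 2 × 720 = 1440.

1440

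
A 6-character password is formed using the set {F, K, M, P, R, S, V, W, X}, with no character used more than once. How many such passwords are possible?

Choose and order 6 of the 9 symbols: the first character has 9 options, the next 8, and so on down to 4.
That product is 9 × 8 × 7 × 6 × 5 × 4 = 60480.

60480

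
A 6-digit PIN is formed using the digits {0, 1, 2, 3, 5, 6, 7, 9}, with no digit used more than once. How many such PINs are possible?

20160

With no repetition, fill the 6 digits in order: 8 choices, then 7, down to 3.
That product is 8 × 7 × 6 × 5 × 4 × 3 = 20160.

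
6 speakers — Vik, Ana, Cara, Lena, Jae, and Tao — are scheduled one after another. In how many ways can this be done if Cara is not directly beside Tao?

Of the 6! = 720 arrangements, those with Cara and Tao adjacent number 2 × 5! = 240 (treat the pair as a block with 2 internal orders).
So 720 − 240 = 480 arrangements keep them apart.

480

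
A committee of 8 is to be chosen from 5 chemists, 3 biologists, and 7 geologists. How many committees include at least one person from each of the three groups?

5894

Total 8-person selections from all 15: C(15,8) = 6435.
Selections missing a whole group: no chemists → C(10,8) = 45; no biologists → C(12,8) = 495; no geologists → C(8,8) = 1.
Add back selections omitting two groups (i.e. drawn from a single group): C(5,8) + C(3,8) + C(7,8) = 0.
By inclusion–exclusion: 6435 − 541 + 0 = 5894.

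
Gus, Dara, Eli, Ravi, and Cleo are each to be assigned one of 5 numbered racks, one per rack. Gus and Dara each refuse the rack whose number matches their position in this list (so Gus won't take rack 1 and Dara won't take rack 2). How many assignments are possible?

78

Let Aᵢ (for i ∈ {1, 2}) be the placements that put person i in their forbidden rack. Any j of these fix j positions, leaving (5−j)! ways to fill the rest, and there are C(2,j) ways to pick which j.
By inclusion–exclusion, the number of valid placements is Σ_{j=0}^{2} (−1)^j C(2,j)·(5−j)!.
Computing: 120 − 48 + 6 = 78.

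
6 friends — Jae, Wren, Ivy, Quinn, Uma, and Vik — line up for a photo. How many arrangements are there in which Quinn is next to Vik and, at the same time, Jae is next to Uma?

Treat {Quinn,Vik} as one block (2 orders) and {Jae,Uma} as another (2 orders).
That leaves 4 units to arrange: 2 × 2 × 4! = 4 × 24 = 96.

96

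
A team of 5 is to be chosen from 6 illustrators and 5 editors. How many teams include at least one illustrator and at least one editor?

455

Total 5-person selections from all 11: C(11,5) = 462.
Subtract selections that omit an entire group: no illustrators → C(5,5) = 1; no editors → C(6,5) = 6.
Both groups omitted at once is impossible, so 462 − 7 = 455.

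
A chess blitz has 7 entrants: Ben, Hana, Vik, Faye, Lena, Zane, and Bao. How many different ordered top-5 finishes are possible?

There are 7 choices for 1st place, 6 for 2nd, and so on down to 3 for position 5.
That gives 7 × 6 × 5 × 4 × 3 = 2520.

2520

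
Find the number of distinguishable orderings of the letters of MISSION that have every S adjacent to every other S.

360

Treat the 2 copies of S as a single block. The multiset to arrange is then {SS, I, I, M, N, O}, 6 items in all.
That gives (6)!/(2!) = 360 arrangements.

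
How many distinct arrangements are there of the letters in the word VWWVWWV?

35

The 7 letters of VWWVWWV have repeats: V appearing 3 times and W appearing 4 times.
So there are 7! / (4!·3!) = 35 distinguishable arrangements.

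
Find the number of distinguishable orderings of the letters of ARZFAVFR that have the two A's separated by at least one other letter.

3780

Total arrangements of ARZFAVFR: 8!/(2!·2!·2!) = 5040.
If the two A's are adjacent, glue them into one block, leaving 7 items to arrange: (7)!/(2!·2!) = 1260 ways.
Hence 5040 − 1260 = 3780.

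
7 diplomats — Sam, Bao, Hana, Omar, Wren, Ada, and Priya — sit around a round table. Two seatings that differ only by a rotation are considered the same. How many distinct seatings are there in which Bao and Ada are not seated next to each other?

Without the restriction there are (6)! = 720 seatings.
Those with Bao next to Ada: fuse the pair into one unit and seat 6 units around a circle — 2·(5)! = 240.
Subtracting, 720 − 240 = 480.

480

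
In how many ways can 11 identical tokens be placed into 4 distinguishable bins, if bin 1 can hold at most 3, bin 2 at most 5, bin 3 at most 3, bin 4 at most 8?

86

By stars and bars, unrestricted non-negative solutions to x_1+…+x_4 = 11 number C(11+3,3) = 364.
Subtract solutions that violate a single cap (substitute x_i' = x_i − (cap_i+1)): x_1 ≥ 4 gives C(10,3) = 120; x_2 ≥ 6 gives C(8,3) = 56; x_3 ≥ 4 gives C(10,3) = 120; x_4 ≥ 9 gives C(5,3) = 10. Together 306.
Add back pairs where two caps are both exceeded: 4 + 20 + 0 + 4 + 0 + 0 = 28.
By inclusion–exclusion the count is 364 − 306 + 28 = 86.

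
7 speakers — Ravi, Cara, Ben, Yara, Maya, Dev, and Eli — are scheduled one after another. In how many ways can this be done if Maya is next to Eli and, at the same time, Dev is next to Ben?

Treat {Maya,Eli} as one block (2 orders) and {Dev,Ben} as another (2 orders).
That leaves 5 units to arrange: 2 × 2 × 5! = 4 × 120 = 480.

480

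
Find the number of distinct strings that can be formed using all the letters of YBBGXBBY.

840

The 8 letters of YBBGXBBY have repeats: B appearing 4 times and Y appearing twice.
The number of distinct arrangements is 8!/(4!·2!) = 40320/48 = 840.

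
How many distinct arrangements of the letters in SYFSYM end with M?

30

Fix M in the last position and arrange the remaining 5 letters.
Those 5 letters have S appearing twice and Y appearing twice, giving (5)!/(2!·2!) = 30.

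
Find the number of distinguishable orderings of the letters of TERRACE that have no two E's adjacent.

900

Total arrangements of TERRACE: 7!/(2!·2!) = 1260.
Arrangements with the E's together: treat EE as one letter, giving (6)!/(2!) = 360.
Subtracting, 1260 − 360 = 900 arrangements keep the E's apart.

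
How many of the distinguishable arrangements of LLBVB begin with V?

6

Fix V in the first position and arrange the remaining 4 letters.
Those 4 letters have B appearing twice and L appearing twice, giving (4)!/(2!·2!) = 6.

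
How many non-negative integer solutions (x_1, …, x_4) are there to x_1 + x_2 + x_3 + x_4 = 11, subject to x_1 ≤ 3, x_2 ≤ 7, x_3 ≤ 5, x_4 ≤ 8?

162

By stars and bars, unrestricted non-negative solutions to x_1+…+x_4 = 11 number C(11+3,3) = 364.
Subtract solutions that violate a single cap (substitute x_i' = x_i − (cap_i+1)): x_1 ≥ 4 gives C(10,3) = 120; x_2 ≥ 8 gives C(6,3) = 20; x_3 ≥ 6 gives C(8,3) = 56; x_4 ≥ 9 gives C(5,3) = 10. Together 206.
Add back pairs where two caps are both exceeded: 0 + 4 + 0 + 0 + 0 + 0 = 4.
By inclusion–exclusion the count is 364 − 206 + 4 = 162.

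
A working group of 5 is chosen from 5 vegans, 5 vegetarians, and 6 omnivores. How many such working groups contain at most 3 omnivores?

Split by how many omnivores are chosen (0 through 3).
Sum: C(6,0)·C(10,5) + C(6,1)·C(10,4) + C(6,2)·C(10,3) + C(6,3)·C(10,2) = 252 + 1260 + 1800 + 900 = 4212.

4212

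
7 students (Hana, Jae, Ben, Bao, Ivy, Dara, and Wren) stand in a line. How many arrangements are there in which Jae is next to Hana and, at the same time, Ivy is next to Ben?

Treat {Jae,Hana} as one block (2 orders) and {Ivy,Ben} as another (2 orders).
That leaves 5 units to arrange: 2 × 2 × 5! = 4 × 120 = 480.

480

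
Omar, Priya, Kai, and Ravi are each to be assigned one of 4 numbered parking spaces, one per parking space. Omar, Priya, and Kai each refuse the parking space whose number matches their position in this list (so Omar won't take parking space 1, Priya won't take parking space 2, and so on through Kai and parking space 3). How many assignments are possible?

11

Let Aᵢ (for i ∈ {1, 2, 3}) be the placements that put person i in their forbidden parking space. Any j of these fix j positions, leaving (4−j)! ways to fill the rest, and there are C(3,j) ways to pick which j.
By inclusion–exclusion, the number of valid placements is Σ_{j=0}^{3} (−1)^j C(3,j)·(4−j)!.
Computing: 24 − 18 + 6 − 1 = 11.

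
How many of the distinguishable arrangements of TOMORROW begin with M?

420

Fix M in the first position and arrange the remaining 7 letters.
Those 7 letters have O appearing 3 times and R appearing twice, giving (7)!/(3!·2!) = 420.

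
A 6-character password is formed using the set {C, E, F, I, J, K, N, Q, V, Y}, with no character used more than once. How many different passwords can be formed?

With no repetition, fill the 6 characters in order: 10 choices, then 9, down to 5.
10 × 9 × 8 × 7 × 6 × 5 = 151200.

151200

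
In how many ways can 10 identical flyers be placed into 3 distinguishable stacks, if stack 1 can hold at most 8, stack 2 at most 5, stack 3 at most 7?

Ignoring the caps, the number of non-negative solutions to x_1+…+x_3 = 10 is C(12,2) = 66.
Subtract solutions that violate a single cap (substitute x_i' = x_i − (cap_i+1)): x_1 ≥ 9 gives C(3,2) = 3; x_2 ≥ 6 gives C(6,2) = 15; x_3 ≥ 8 gives C(4,2) = 6. Together 24.
No two caps can be exceeded simultaneously, so the pair terms are all 0.
By inclusion–exclusion the count is 66 − 24 + 0 = 42.

42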